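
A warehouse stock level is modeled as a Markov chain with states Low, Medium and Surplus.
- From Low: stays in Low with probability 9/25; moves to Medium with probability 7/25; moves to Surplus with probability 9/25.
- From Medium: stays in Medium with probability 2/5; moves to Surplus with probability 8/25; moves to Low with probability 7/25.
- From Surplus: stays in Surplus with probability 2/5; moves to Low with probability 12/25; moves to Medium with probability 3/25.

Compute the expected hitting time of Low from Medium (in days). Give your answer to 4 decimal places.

Let t(s) be the expected number of days to first reach Low from state s, with t(Low) = 0. Conditioning on the first day:
t(Medium) = 1 + 0.4·t(Medium) + 0.32·t(Surplus)
t(Surplus) = 1 + 0.12·t(Medium) + 0.4·t(Surplus)
Solving: t(Medium) = 2.8607, t(Surplus) = 2.2388.
Expected days from Medium to Low: 2.8607.

2.8607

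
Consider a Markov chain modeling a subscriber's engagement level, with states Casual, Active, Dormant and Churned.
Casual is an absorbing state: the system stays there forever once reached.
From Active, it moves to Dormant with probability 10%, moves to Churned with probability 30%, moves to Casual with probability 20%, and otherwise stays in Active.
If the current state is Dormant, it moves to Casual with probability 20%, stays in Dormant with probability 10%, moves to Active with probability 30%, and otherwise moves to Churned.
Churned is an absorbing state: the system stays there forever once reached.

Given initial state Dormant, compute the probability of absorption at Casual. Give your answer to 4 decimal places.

Let h(s) be the probability of absorption at Casual starting from transient state s. Then h(Casual) = 1 and h(Churned) = 0. By first-step analysis:
h(Active) = 0.2·1 + 0.4·h(Active) + 0.1·h(Dormant) + 0.3·0
h(Dormant) = 0.2·1 + 0.3·h(Active) + 0.1·h(Dormant) + 0.4·0
Solving: h(Active) = 0.3922, h(Dormant) = 0.3529.
Starting from Dormant, the probability is 0.3529.

0.3529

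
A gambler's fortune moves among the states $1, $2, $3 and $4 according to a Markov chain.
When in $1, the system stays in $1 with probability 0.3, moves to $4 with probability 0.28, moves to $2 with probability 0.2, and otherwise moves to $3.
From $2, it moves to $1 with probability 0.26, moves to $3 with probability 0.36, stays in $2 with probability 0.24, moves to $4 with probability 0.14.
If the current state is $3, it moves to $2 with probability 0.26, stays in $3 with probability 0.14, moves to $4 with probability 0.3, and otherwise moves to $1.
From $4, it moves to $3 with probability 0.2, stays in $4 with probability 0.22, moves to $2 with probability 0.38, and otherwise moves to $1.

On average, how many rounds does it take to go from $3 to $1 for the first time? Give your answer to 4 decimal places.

Let t(s) be the expected number of rounds to first reach $1 from state s, with t($1) = 0. Conditioning on the first round:
t($2) = 1 + 0.24·t($2) + 0.36·t($3) + 0.14·t($4)
t($3) = 1 + 0.26·t($2) + 0.14·t($3) + 0.3·t($4)
t($4) = 1 + 0.38·t($2) + 0.2·t($3) + 0.22·t($4)
Solving: t($2) = 3.8637, t($3) = 3.7721, t($4) = 4.1316.
Expected rounds from $3 to $1: 3.7721.

3.7721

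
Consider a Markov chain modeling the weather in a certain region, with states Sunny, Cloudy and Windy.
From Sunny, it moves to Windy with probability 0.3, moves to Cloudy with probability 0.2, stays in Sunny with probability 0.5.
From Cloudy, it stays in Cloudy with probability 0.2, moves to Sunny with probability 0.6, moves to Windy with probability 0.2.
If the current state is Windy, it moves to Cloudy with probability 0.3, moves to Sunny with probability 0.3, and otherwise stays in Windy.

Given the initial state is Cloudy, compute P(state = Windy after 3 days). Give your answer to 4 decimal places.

0.3080

Propagate the distribution vector 3 days from Cloudy.
After 0 days: (0.0000, 1.0000, 0.0000)
After 1 day: (0.6000, 0.2000, 0.2000)
After 2 days: (0.4800, 0.2200, 0.3000)
After 3 days: (0.4620, 0.2300, 0.3080)
P(in Windy after 3 days) = 0.3080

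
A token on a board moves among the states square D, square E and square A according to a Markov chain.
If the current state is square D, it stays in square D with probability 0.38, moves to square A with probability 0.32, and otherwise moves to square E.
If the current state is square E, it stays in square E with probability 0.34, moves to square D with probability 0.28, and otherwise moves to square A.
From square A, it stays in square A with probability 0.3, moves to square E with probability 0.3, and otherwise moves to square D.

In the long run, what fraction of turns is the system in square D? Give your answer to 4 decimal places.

0.3554

Let the stationary distribution be π with π = πP and π_1 + π_2 + π_3 = 1.
π_1 = 0.38·π_1 + 0.28·π_2 + 0.4·π_3
π_2 = 0.3·π_1 + 0.34·π_2 + 0.3·π_3
Solving with the normalization constraint gives π = (0.3554, 0.3125, 0.3321).
So the stationary probability of square D is 0.3554.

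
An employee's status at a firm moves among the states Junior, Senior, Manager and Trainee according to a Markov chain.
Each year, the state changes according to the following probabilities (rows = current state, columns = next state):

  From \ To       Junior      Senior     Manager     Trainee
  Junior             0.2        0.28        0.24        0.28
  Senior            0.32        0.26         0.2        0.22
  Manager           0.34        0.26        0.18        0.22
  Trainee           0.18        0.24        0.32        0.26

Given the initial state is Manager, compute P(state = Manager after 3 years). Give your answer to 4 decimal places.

0.2353

Propagate the distribution vector 3 years from Manager.
After 0 years: (0.0000, 0.0000, 1.0000, 0.0000)
After 1 year: (0.3400, 0.2600, 0.1800, 0.2200)
After 2 years: (0.2520, 0.2624, 0.2364, 0.2492)
After 3 years: (0.2596, 0.2601, 0.2353, 0.2451)
P(in Manager after 3 years) = 0.2353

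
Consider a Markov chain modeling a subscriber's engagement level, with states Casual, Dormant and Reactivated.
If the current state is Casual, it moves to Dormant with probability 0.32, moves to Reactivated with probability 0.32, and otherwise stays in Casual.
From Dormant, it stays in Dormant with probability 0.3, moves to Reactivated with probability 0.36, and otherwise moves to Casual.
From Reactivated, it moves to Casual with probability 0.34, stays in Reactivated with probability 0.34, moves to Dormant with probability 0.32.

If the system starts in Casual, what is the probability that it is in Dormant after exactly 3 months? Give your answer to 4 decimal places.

0.3137

Propagate the distribution vector 3 months from Casual.
After 0 months: (1.0000, 0.0000, 0.0000)
After 1 month: (0.3600, 0.3200, 0.3200)
After 2 months: (0.3472, 0.3136, 0.3392)
After 3 months: (0.3469, 0.3137, 0.3393)
P(in Dormant after 3 months) = 0.3137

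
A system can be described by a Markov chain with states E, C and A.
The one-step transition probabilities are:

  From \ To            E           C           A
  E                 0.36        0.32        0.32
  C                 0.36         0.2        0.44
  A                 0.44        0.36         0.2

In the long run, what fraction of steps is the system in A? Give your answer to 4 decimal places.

0.3175

Let the stationary distribution be π with π = πP and π_1 + π_2 + π_3 = 1.
π_1 = 0.36·π_1 + 0.36·π_2 + 0.44·π_3
π_2 = 0.32·π_1 + 0.2·π_2 + 0.36·π_3
Solving with the normalization constraint gives π = (0.3854, 0.2971, 0.3175).
So the stationary probability of A is 0.3175.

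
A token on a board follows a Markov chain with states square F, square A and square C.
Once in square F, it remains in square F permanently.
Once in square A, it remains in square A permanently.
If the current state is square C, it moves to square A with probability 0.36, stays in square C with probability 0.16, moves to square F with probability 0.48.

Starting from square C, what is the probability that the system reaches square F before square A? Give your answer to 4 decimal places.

0.5714

Let h(s) be the probability of absorption at square F starting from transient state s. Then h(square F) = 1 and h(square A) = 0. By first-step analysis:
h(square C) = 0.48·1 + 0.36·0 + 0.16·h(square C)
Solving: h(square C) = 0.5714.
Starting from square C, the probability is 0.5714.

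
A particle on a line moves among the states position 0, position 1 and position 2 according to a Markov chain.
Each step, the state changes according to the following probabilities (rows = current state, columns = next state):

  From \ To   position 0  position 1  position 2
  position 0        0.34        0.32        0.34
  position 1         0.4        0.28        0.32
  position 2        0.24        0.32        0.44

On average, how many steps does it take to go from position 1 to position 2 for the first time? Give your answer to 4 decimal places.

Let t(s) be the expected number of steps to first reach position 2 from state s, with t(position 2) = 0. Conditioning on the first step:
t(position 0) = 1 + 0.34·t(position 0) + 0.32·t(position 1)
t(position 1) = 1 + 0.4·t(position 0) + 0.28·t(position 1)
Solving: t(position 0) = 2.9954, t(position 1) = 3.0530.
Expected steps from position 1 to position 2: 3.0530.

3.0530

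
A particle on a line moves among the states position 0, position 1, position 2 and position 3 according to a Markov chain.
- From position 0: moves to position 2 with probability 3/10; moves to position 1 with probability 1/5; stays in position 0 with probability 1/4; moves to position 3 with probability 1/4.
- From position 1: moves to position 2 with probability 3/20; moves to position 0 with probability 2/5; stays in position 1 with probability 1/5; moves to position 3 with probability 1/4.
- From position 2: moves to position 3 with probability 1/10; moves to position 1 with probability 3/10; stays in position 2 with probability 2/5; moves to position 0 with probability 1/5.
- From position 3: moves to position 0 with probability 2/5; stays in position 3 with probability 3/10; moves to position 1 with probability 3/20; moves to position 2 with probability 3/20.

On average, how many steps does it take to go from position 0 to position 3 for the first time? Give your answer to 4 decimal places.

4.8606

Let t(s) be the expected number of steps to first reach position 3 from state s, with t(position 3) = 0. Conditioning on the first step:
t(position 0) = 1 + 0.25·t(position 0) + 0.2·t(position 1) + 0.3·t(position 2)
t(position 1) = 1 + 0.4·t(position 0) + 0.2·t(position 1) + 0.15·t(position 2)
t(position 2) = 1 + 0.2·t(position 0) + 0.3·t(position 1) + 0.4·t(position 2)
Solving: t(position 0) = 4.8606, t(position 1) = 4.7410, t(position 2) = 5.6574.
Expected steps from position 0 to position 3: 4.8606.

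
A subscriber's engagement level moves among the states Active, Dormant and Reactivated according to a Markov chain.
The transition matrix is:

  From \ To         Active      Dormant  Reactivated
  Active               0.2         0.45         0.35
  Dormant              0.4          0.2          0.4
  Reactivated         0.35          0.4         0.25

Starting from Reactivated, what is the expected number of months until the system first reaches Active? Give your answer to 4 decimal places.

Let t(s) be the expected number of months to first reach Active from state s, with t(Active) = 0. Conditioning on the first month:
t(Dormant) = 1 + 0.2·t(Dormant) + 0.4·t(Reactivated)
t(Reactivated) = 1 + 0.4·t(Dormant) + 0.25·t(Reactivated)
Solving: t(Dormant) = 2.6136, t(Reactivated) = 2.7273.
Expected months from Reactivated to Active: 2.7273.

2.7273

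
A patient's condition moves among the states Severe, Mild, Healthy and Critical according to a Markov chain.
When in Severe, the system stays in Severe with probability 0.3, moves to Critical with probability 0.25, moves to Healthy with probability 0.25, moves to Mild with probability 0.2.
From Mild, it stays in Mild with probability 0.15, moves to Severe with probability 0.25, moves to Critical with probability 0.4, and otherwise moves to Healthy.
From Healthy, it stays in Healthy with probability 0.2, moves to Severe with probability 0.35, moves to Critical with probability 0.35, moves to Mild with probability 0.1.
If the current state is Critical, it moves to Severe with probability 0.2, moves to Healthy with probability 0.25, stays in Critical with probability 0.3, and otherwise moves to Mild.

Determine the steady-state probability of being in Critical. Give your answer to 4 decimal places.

Let the stationary distribution be π with π = πP and π_1 + π_2 + π_3 + π_4 = 1.
π_1 = 0.3·π_1 + 0.25·π_2 + 0.35·π_3 + 0.2·π_4
π_2 = 0.2·π_1 + 0.15·π_2 + 0.1·π_3 + 0.25·π_4
π_3 = 0.25·π_1 + 0.2·π_2 + 0.2·π_3 + 0.25·π_4
Solving with the normalization constraint gives π = (0.2707, 0.1837, 0.2293, 0.3163).
So the stationary probability of Critical is 0.3163.

0.3163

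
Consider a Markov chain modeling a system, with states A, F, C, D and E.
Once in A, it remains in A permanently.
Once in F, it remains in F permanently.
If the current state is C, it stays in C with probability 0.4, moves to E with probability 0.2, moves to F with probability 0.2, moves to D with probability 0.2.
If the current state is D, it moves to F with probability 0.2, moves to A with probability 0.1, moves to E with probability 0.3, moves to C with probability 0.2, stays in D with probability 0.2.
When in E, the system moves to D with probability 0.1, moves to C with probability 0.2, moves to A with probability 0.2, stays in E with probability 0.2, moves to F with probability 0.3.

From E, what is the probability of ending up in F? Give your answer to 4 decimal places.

0.6573

Let h(s) be the probability of absorption at F starting from transient state s. Then h(F) = 1 and h(A) = 0. By first-step analysis:
h(C) = 0.2·1 + 0.4·h(C) + 0.2·h(D) + 0.2·h(E)
h(D) = 0.1·0 + 0.2·1 + 0.2·h(C) + 0.2·h(D) + 0.3·h(E)
h(E) = 0.2·0 + 0.3·1 + 0.2·h(C) + 0.1·h(D) + 0.2·h(E)
Solving: h(C) = 0.7832, h(D) = 0.6923, h(E) = 0.6573.
Starting from E, the probability is 0.6573.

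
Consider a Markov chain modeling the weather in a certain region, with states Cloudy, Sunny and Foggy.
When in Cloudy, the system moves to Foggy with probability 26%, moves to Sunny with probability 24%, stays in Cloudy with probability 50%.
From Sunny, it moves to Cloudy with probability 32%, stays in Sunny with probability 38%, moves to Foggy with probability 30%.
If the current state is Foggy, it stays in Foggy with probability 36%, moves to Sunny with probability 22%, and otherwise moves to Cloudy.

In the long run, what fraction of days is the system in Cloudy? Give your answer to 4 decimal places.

Let the stationary distribution be π with π = πP and π_1 + π_2 + π_3 = 1.
π_1 = 0.5·π_1 + 0.32·π_2 + 0.42·π_3
π_2 = 0.24·π_1 + 0.38·π_2 + 0.22·π_3
Solving with the normalization constraint gives π = (0.4269, 0.2721, 0.3010).
So the stationary probability of Cloudy is 0.4269.

0.4269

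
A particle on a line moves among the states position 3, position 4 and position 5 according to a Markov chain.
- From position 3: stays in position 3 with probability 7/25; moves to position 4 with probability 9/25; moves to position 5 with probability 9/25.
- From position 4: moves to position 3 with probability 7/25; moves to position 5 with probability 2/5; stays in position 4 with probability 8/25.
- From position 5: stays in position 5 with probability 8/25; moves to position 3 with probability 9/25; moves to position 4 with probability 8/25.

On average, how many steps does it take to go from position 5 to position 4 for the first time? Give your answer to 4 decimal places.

Let t(s) be the expected number of steps to first reach position 4 from state s, with t(position 4) = 0. Conditioning on the first step:
t(position 3) = 1 + 0.28·t(position 3) + 0.36·t(position 5)
t(position 5) = 1 + 0.36·t(position 3) + 0.32·t(position 5)
Solving: t(position 3) = 2.8889, t(position 5) = 3.0000.
Expected steps from position 5 to position 4: 3.0000.

3.0000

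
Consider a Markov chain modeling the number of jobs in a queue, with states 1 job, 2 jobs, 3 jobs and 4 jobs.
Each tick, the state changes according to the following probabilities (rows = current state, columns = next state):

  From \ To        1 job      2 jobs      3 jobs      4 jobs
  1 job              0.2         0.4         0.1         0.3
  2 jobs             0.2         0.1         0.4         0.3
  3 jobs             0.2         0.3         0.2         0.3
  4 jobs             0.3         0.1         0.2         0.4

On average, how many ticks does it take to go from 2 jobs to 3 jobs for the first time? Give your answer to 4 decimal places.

Let t(s) be the expected number of ticks to first reach 3 jobs from state s, with t(3 jobs) = 0. Conditioning on the first tick:
t(1 job) = 1 + 0.2·t(1 job) + 0.4·t(2 jobs) + 0.3·t(4 jobs)
t(2 jobs) = 1 + 0.2·t(1 job) + 0.1·t(2 jobs) + 0.3·t(4 jobs)
t(4 jobs) = 1 + 0.3·t(1 job) + 0.1·t(2 jobs) + 0.4·t(4 jobs)
Solving: t(1 job) = 4.9367, t(2 jobs) = 3.7975, t(4 jobs) = 4.7679.
Expected ticks from 2 jobs to 3 jobs: 3.7975.

3.7975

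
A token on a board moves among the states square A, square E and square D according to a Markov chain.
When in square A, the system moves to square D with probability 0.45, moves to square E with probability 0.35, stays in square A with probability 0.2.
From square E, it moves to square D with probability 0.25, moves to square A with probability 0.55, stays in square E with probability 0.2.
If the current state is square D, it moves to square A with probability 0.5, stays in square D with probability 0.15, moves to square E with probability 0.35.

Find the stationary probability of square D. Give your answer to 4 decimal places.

Let the stationary distribution be π with π = πP and π_1 + π_2 + π_3 = 1.
π_1 = 0.2·π_1 + 0.55·π_2 + 0.5·π_3
π_2 = 0.35·π_1 + 0.2·π_2 + 0.35·π_3
Solving with the normalization constraint gives π = (0.3963, 0.3043, 0.2993).
So the stationary probability of square D is 0.2993.

0.2993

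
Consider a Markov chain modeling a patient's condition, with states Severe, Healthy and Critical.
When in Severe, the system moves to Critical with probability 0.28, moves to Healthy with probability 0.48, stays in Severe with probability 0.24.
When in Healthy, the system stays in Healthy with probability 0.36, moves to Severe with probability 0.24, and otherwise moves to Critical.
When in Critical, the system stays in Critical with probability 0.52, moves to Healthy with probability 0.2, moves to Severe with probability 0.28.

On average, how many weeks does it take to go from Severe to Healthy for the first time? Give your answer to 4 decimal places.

2.6536

Let t(s) be the expected number of weeks to first reach Healthy from state s, with t(Healthy) = 0. Conditioning on the first week:
t(Severe) = 1 + 0.24·t(Severe) + 0.28·t(Critical)
t(Critical) = 1 + 0.28·t(Severe) + 0.52·t(Critical)
Solving: t(Severe) = 2.6536, t(Critical) = 3.6313.
Expected weeks from Severe to Healthy: 2.6536.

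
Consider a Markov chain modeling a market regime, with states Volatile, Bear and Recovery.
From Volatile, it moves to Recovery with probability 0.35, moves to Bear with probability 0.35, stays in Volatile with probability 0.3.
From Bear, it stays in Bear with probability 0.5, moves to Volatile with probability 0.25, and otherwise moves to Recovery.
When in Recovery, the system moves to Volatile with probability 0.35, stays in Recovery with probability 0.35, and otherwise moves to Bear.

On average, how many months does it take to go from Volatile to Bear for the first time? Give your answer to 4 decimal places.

Let t(s) be the expected number of months to first reach Bear from state s, with t(Bear) = 0. Conditioning on the first month:
t(Volatile) = 1 + 0.3·t(Volatile) + 0.35·t(Recovery)
t(Recovery) = 1 + 0.35·t(Volatile) + 0.35·t(Recovery)
Solving: t(Volatile) = 3.0075, t(Recovery) = 3.1579.
Expected months from Volatile to Bear: 3.0075.

3.0075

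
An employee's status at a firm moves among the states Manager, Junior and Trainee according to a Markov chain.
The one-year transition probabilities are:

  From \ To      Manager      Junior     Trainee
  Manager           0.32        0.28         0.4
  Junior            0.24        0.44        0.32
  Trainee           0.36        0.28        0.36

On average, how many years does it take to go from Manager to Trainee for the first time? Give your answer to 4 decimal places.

2.6786

Let t(s) be the expected number of years to first reach Trainee from state s, with t(Trainee) = 0. Conditioning on the first year:
t(Manager) = 1 + 0.32·t(Manager) + 0.28·t(Junior)
t(Junior) = 1 + 0.24·t(Manager) + 0.44·t(Junior)
Solving: t(Manager) = 2.6786, t(Junior) = 2.9337.
Expected years from Manager to Trainee: 2.6786.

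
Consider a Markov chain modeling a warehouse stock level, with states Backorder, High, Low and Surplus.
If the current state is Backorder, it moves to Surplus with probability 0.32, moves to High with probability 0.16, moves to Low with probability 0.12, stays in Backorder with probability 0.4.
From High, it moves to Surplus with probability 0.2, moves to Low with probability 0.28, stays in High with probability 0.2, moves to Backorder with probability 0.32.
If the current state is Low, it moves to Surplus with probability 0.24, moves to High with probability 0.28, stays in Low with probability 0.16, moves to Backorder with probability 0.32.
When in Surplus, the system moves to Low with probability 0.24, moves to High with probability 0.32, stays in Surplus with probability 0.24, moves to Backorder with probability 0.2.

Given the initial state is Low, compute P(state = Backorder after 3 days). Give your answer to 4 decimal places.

0.3148

Propagate the distribution vector 3 days from Low.
After 0 days: (0.0000, 0.0000, 1.0000, 0.0000)
After 1 day: (0.3200, 0.2800, 0.1600, 0.2400)
After 2 days: (0.3168, 0.2288, 0.2000, 0.2544)
After 3 days: (0.3148, 0.2339, 0.1951, 0.2562)
P(in Backorder after 3 days) = 0.3148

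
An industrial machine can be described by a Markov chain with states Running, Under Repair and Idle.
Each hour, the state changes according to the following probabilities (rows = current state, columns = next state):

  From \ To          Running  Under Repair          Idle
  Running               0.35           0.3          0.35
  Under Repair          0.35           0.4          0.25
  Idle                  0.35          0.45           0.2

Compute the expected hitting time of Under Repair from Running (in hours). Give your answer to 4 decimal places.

2.8931

Let t(s) be the expected number of hours to first reach Under Repair from state s, with t(Under Repair) = 0. Conditioning on the first hour:
t(Running) = 1 + 0.35·t(Running) + 0.35·t(Idle)
t(Idle) = 1 + 0.35·t(Running) + 0.2·t(Idle)
Solving: t(Running) = 2.8931, t(Idle) = 2.5157.
Expected hours from Running to Under Repair: 2.8931.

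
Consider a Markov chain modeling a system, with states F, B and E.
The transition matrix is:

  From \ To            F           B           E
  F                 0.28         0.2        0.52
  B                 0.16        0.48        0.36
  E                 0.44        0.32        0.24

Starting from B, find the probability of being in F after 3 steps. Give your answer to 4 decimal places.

0.2895

Propagate the distribution vector 3 steps from B.
After 0 steps: (0.0000, 1.0000, 0.0000)
After 1 step: (0.1600, 0.4800, 0.3600)
After 2 steps: (0.2800, 0.3776, 0.3424)
After 3 steps: (0.2895, 0.3468, 0.3637)
P(in F after 3 steps) = 0.2895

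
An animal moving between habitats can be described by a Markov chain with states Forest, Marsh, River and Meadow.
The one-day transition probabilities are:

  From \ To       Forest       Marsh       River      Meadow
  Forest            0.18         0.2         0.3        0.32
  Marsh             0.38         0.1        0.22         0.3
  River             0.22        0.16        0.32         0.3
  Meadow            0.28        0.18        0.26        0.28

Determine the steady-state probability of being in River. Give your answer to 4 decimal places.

Let the stationary distribution be π with π = πP and π_1 + π_2 + π_3 + π_4 = 1.
π_1 = 0.18·π_1 + 0.38·π_2 + 0.22·π_3 + 0.28·π_4
π_2 = 0.2·π_1 + 0.1·π_2 + 0.16·π_3 + 0.18·π_4
π_3 = 0.3·π_1 + 0.22·π_2 + 0.32·π_3 + 0.26·π_4
Solving with the normalization constraint gives π = (0.2544, 0.1662, 0.2803, 0.2991).
So the stationary probability of River is 0.2803.

0.2803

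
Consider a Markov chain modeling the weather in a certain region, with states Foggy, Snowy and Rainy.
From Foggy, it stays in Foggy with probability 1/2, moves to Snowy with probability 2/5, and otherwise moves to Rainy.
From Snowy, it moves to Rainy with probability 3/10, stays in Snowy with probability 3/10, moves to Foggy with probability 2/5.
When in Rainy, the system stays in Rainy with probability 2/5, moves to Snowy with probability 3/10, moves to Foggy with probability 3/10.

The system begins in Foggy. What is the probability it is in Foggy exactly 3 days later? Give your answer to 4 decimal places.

Propagate the distribution vector 3 days from Foggy.
After 0 days: (1.0000, 0.0000, 0.0000)
After 1 day: (0.5000, 0.4000, 0.1000)
After 2 days: (0.4400, 0.3500, 0.2100)
After 3 days: (0.4230, 0.3440, 0.2330)
P(in Foggy after 3 days) = 0.4230

0.4230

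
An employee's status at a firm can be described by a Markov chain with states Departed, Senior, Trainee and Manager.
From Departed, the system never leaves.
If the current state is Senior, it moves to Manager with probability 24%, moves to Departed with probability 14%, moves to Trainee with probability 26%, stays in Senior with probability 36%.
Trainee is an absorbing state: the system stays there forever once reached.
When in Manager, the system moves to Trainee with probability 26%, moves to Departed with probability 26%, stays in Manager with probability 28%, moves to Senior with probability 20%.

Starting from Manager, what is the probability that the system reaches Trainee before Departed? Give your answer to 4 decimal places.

0.5291

Let h(s) be the probability of absorption at Trainee starting from transient state s. Then h(Trainee) = 1 and h(Departed) = 0. By first-step analysis:
h(Senior) = 0.14·0 + 0.36·h(Senior) + 0.26·1 + 0.24·h(Manager)
h(Manager) = 0.26·0 + 0.2·h(Senior) + 0.26·1 + 0.28·h(Manager)
Solving: h(Senior) = 0.6047, h(Manager) = 0.5291.
Starting from Manager, the probability is 0.5291.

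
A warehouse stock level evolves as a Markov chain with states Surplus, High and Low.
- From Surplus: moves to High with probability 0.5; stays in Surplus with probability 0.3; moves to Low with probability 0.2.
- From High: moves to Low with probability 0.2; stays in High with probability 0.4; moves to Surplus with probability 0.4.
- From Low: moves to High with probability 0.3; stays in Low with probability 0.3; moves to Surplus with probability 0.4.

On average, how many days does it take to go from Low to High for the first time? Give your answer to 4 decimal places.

Let t(s) be the expected number of days to first reach High from state s, with t(High) = 0. Conditioning on the first day:
t(Surplus) = 1 + 0.3·t(Surplus) + 0.2·t(Low)
t(Low) = 1 + 0.4·t(Surplus) + 0.3·t(Low)
Solving: t(Surplus) = 2.1951, t(Low) = 2.6829.
Expected days from Low to High: 2.6829.

2.6829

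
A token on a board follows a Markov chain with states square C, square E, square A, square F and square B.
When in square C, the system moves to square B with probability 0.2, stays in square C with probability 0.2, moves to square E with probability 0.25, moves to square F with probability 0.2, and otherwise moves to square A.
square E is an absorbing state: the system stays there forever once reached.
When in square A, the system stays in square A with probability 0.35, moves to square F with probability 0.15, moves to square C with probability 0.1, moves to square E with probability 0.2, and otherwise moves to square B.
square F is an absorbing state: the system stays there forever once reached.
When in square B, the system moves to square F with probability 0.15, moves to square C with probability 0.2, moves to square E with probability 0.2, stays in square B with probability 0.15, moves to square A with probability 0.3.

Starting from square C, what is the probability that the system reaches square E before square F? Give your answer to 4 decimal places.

0.5612

Let h(s) be the probability of absorption at square E starting from transient state s. Then h(square E) = 1 and h(square F) = 0. By first-step analysis:
h(square C) = 0.2·h(square C) + 0.25·1 + 0.15·h(square A) + 0.2·0 + 0.2·h(square B)
h(square A) = 0.1·h(square C) + 0.2·1 + 0.35·h(square A) + 0.15·0 + 0.2·h(square B)
h(square B) = 0.2·h(square C) + 0.2·1 + 0.3·h(square A) + 0.15·0 + 0.15·h(square B)
Solving: h(square C) = 0.5612, h(square A) = 0.5688, h(square B) = 0.5681.
Starting from square C, the probability is 0.5612.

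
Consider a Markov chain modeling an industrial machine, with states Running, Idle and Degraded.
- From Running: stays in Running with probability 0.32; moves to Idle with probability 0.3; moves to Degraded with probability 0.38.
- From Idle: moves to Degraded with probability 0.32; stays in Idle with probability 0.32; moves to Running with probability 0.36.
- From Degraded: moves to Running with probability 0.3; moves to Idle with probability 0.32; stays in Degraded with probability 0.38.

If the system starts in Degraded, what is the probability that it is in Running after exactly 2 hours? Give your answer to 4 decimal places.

0.3252

Sum over the intermediate state after 1 hour:
P = P(Degraded→Running)·P(Running→Running) + P(Degraded→Idle)·P(Idle→Running) + P(Degraded→Degraded)·P(Degraded→Running)
  = 0.3×0.32 + 0.32×0.36 + 0.38×0.3
  = 0.0960 + 0.1152 + 0.1140 = 0.3252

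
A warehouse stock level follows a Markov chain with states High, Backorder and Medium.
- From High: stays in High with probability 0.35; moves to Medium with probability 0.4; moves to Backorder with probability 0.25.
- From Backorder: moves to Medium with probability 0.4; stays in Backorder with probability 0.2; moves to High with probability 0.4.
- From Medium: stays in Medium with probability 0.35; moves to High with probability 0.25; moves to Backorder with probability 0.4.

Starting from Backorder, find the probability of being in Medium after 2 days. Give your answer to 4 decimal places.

Sum over the intermediate state after 1 day:
P = P(Backorder→High)·P(High→Medium) + P(Backorder→Backorder)·P(Backorder→Medium) + P(Backorder→Medium)·P(Medium→Medium)
  = 0.4×0.4 + 0.2×0.4 + 0.4×0.35
  = 0.1600 + 0.0800 + 0.1400 = 0.3800

0.3800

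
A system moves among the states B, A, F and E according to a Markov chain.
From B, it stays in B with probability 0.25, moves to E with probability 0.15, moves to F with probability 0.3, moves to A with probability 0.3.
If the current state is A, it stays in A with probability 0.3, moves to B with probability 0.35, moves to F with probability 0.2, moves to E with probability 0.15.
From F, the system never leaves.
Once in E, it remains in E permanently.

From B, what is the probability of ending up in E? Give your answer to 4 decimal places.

Let h(s) be the probability of absorption at E starting from transient state s. Then h(E) = 1 and h(F) = 0. By first-step analysis:
h(B) = 0.25·h(B) + 0.3·h(A) + 0.3·0 + 0.15·1
h(A) = 0.35·h(B) + 0.3·h(A) + 0.2·0 + 0.15·1
Solving: h(B) = 0.3571, h(A) = 0.3929.
Starting from B, the probability is 0.3571.

0.3571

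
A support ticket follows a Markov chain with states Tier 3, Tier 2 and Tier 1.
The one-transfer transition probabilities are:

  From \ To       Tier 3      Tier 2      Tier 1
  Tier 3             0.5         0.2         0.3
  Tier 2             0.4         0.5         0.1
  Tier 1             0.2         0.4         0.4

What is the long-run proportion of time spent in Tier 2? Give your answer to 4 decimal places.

Let the stationary distribution be π with π = πP and π_1 + π_2 + π_3 = 1.
π_1 = 0.5·π_1 + 0.4·π_2 + 0.2·π_3
π_2 = 0.2·π_1 + 0.5·π_2 + 0.4·π_3
Solving with the normalization constraint gives π = (0.3881, 0.3582, 0.2537).
So the stationary probability of Tier 2 is 0.3582.

0.3582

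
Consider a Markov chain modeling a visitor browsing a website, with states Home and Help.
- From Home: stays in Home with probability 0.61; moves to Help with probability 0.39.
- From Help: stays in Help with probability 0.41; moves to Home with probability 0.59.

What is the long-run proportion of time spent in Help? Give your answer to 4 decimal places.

0.3980

Let the stationary distribution be π with π = πP and π_1 + π_2 = 1.
π_1 = 0.61·π_1 + 0.59·π_2
Solving with the normalization constraint gives π = (0.6020, 0.3980).
So the stationary probability of Help is 0.3980.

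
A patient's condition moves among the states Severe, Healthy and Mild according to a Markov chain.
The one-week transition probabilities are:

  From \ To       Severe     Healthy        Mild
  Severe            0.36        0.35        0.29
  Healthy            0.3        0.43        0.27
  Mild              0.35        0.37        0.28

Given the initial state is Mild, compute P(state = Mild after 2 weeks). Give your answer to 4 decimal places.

0.2798

Sum over the intermediate state after 1 week:
P = P(Mild→Severe)·P(Severe→Mild) + P(Mild→Healthy)·P(Healthy→Mild) + P(Mild→Mild)·P(Mild→Mild)
  = 0.35×0.29 + 0.37×0.27 + 0.28×0.28
  = 0.1015 + 0.0999 + 0.0784 = 0.2798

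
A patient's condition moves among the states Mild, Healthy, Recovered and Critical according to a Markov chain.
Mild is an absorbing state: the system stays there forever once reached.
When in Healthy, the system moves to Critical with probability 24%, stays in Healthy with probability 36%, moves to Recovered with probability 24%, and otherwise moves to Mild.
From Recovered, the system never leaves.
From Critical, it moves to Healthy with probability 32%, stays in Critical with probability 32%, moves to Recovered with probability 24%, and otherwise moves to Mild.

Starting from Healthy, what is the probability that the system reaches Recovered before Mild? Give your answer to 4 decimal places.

0.6161

Let h(s) be the probability of absorption at Recovered starting from transient state s. Then h(Recovered) = 1 and h(Mild) = 0. By first-step analysis:
h(Healthy) = 0.16·0 + 0.36·h(Healthy) + 0.24·1 + 0.24·h(Critical)
h(Critical) = 0.12·0 + 0.32·h(Healthy) + 0.24·1 + 0.32·h(Critical)
Solving: h(Healthy) = 0.6161, h(Critical) = 0.6429.
Starting from Healthy, the probability is 0.6161.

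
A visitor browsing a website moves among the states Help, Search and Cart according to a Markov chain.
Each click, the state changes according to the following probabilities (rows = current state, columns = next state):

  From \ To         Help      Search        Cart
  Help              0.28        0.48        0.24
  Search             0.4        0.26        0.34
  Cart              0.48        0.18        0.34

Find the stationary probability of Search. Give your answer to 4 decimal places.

0.3191

Let the stationary distribution be π with π = πP and π_1 + π_2 + π_3 = 1.
π_1 = 0.28·π_1 + 0.4·π_2 + 0.48·π_3
π_2 = 0.48·π_1 + 0.26·π_2 + 0.18·π_3
Solving with the normalization constraint gives π = (0.3787, 0.3191, 0.3021).
So the stationary probability of Search is 0.3191.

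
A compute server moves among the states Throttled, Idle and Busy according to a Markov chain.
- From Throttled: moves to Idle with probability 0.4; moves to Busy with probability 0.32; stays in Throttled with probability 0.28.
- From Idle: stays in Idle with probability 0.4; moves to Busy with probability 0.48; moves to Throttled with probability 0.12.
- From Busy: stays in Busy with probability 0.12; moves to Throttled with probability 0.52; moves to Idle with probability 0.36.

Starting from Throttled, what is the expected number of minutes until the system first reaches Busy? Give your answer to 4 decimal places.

Let t(s) be the expected number of minutes to first reach Busy from state s, with t(Busy) = 0. Conditioning on the first minute:
t(Throttled) = 1 + 0.28·t(Throttled) + 0.4·t(Idle)
t(Idle) = 1 + 0.12·t(Throttled) + 0.4·t(Idle)
Solving: t(Throttled) = 2.6042, t(Idle) = 2.1875.
Expected minutes from Throttled to Busy: 2.6042.

2.6042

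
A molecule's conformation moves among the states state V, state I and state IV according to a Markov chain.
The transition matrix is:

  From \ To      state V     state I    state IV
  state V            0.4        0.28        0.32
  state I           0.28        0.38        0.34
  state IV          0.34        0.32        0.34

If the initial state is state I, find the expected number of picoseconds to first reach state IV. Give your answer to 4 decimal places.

Let t(s) be the expected number of picoseconds to first reach state IV from state s, with t(state IV) = 0. Conditioning on the first picosecond:
t(state V) = 1 + 0.4·t(state V) + 0.28·t(state I)
t(state I) = 1 + 0.28·t(state V) + 0.38·t(state I)
Solving: t(state V) = 3.0654, t(state I) = 2.9973.
Expected picoseconds from state I to state IV: 2.9973.

2.9973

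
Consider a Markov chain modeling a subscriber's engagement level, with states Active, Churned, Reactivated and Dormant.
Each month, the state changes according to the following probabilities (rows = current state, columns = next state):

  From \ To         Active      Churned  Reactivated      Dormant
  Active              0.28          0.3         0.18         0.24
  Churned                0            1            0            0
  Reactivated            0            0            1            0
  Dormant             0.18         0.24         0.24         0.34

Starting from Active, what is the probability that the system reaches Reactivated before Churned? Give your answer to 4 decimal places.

0.4083

Let h(s) be the probability of absorption at Reactivated starting from transient state s. Then h(Reactivated) = 1 and h(Churned) = 0. By first-step analysis:
h(Active) = 0.28·h(Active) + 0.3·0 + 0.18·1 + 0.24·h(Dormant)
h(Dormant) = 0.18·h(Active) + 0.24·0 + 0.24·1 + 0.34·h(Dormant)
Solving: h(Active) = 0.4083, h(Dormant) = 0.4750.
Starting from Active, the probability is 0.4083.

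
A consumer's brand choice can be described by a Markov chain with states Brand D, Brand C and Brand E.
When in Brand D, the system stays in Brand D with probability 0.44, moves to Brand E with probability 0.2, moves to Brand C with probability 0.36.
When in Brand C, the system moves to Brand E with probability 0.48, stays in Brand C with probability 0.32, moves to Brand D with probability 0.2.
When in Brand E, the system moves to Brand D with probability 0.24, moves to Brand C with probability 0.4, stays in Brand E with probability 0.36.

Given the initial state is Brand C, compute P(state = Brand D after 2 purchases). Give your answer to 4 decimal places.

Sum over the intermediate state after 1 purchase:
P = P(Brand C→Brand D)·P(Brand D→Brand D) + P(Brand C→Brand C)·P(Brand C→Brand D) + P(Brand C→Brand E)·P(Brand E→Brand D)
  = 0.2×0.44 + 0.32×0.2 + 0.48×0.24
  = 0.0880 + 0.0640 + 0.1152 = 0.2672

0.2672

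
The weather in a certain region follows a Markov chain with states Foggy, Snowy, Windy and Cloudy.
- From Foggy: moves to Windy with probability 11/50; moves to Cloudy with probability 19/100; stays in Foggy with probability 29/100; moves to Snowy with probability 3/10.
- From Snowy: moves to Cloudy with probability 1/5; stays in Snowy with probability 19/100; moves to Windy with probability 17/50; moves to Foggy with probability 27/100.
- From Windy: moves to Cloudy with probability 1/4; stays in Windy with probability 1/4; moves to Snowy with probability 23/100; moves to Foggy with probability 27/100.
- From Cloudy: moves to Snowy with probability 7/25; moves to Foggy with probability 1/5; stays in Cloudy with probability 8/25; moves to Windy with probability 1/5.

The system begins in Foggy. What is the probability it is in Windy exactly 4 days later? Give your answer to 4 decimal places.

0.2528

Propagate the distribution vector 4 days from Foggy.
After 0 days: (1.0000, 0.0000, 0.0000, 0.0000)
After 1 day: (0.2900, 0.3000, 0.2200, 0.1900)
After 2 days: (0.2625, 0.2478, 0.2588, 0.2309)
After 3 days: (0.2591, 0.2500, 0.2529, 0.2380)
After 4 days: (0.2585, 0.2500, 0.2528, 0.2386)
P(in Windy after 4 days) = 0.2528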